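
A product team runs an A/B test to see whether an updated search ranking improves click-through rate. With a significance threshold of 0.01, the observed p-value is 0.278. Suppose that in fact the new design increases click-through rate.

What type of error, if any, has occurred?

Type II error

The conventional null hypothesis is that the new design has no effect on click-through rate.
Since p = 0.278 ≥ α = 0.01, H₀ is not rejected.
H₀ is false (actually the new design increases click-through rate).
Failing to reject a false H₀ is a Type II error.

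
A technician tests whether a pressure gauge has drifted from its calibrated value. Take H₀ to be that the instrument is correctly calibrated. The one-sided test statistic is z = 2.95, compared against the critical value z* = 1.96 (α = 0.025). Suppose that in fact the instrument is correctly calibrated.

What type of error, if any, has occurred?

Type I error

Since z = 2.95 > z* = 1.96, H₀ is rejected.
H₀ is true (actually the instrument is correctly calibrated).
Rejecting a true H₀ is a Type I error.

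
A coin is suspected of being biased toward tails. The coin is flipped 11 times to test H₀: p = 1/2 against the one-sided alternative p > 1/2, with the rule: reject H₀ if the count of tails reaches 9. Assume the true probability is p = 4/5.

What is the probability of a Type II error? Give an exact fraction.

3736313/9765625

A Type II error is failing to reject when Ha holds: with p = 4/5, β = P(Y ≤ 8).
Adding the binomial probabilities P(Y=0)+…+P(Y=8) at p = 4/5 gives 3736313/9765625.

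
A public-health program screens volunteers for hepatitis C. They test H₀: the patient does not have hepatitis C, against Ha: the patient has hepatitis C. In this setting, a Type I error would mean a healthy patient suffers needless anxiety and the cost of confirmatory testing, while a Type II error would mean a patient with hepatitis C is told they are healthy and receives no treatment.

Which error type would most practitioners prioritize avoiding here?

Type II error

The Type II consequence (a patient with hepatitis C is told they are healthy and receives no treatment) is more severe than the Type I consequence (a healthy patient suffers needless anxiety and the cost of confirmatory testing).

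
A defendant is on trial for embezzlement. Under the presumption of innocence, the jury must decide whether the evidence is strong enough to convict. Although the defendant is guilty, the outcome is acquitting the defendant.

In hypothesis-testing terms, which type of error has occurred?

Type II error

The null hypothesis here is that the defendant is innocent.
'Acquitting the defendant' corresponds to failing to reject H₀.
H₀ was not rejected but H₀ is false — a Type II error (false negative).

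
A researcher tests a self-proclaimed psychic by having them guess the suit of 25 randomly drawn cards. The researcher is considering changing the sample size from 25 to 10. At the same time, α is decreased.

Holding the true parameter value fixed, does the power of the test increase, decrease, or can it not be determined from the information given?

It decreases.

With less data the test statistic is noisier; under Ha, more outcomes land inside the acceptance region. Lowering α raises the bar for rejection; under Ha, the test now fails to reject on outcomes it previously would have rejected. Both changes push β in the same direction.
Since power = 1 − β and β increases, power decreases.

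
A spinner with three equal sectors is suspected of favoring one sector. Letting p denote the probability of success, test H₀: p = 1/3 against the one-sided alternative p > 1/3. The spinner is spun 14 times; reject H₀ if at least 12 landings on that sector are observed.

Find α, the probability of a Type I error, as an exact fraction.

α = P(reject H₀ | H₀ true) = P(X ≥ 12 | p = 1/3), with X ~ Binomial(14, 1/3).
Summing C(14,j)(1/3)^j(2/3)^{14−j} for j = 12,…,14 gives 131/1594323.

131/1594323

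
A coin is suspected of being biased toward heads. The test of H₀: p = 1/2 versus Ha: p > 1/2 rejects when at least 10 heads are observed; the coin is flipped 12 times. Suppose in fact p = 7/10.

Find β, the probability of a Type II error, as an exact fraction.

A Type II error is failing to reject when Ha holds: with p = 7/10, β = P(Y ≤ 9).
Adding the binomial probabilities P(Y=0)+…+P(Y=9) at p = 7/10 gives 149436930429/200000000000.

149436930429/200000000000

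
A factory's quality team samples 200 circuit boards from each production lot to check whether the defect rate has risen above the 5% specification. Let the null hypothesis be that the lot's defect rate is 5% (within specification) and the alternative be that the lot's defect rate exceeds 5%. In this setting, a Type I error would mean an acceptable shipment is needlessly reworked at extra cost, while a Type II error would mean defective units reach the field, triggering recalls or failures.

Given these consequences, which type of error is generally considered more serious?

The Type II consequence (defective units reach the field, triggering recalls or failures) is more severe than the Type I consequence (an acceptable shipment is needlessly reworked at extra cost).

Type II error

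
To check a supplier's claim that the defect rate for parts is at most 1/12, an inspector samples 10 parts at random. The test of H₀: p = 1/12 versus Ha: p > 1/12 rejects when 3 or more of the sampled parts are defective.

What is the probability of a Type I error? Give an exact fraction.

229526089/5159780352

The significance level is the probability, assuming p = 1/12, of seeing 3 or more defectives in 10 draws.
Via the complement, α = 1 − Σ_{j=0}^{2} C(10,j)(1/12)^j(11/12)^{10-j} = 229526089/5159780352.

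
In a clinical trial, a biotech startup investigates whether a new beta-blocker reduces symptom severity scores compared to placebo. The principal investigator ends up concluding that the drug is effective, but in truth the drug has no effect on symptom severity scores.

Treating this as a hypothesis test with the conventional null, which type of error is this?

The null hypothesis here is that the drug has no effect on symptom severity scores.
'Concluding that the drug is effective' corresponds to rejecting H₀.
H₀ was rejected but H₀ is true — a Type I error (false positive).

Type I error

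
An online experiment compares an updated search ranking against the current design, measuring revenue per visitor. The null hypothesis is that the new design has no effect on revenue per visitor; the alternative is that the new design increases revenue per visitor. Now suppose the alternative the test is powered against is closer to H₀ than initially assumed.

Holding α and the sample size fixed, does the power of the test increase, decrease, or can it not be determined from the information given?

It decreases.

When the true parameter is near the null value, the test has a harder time distinguishing Ha from H₀.
Since power = 1 − β and β increases, power decreases.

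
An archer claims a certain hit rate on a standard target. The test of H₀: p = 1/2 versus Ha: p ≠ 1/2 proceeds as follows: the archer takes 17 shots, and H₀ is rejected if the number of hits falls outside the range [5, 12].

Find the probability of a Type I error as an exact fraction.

1607/32768

α = P(Y ≤ 4 or Y ≥ 13 | p = 1/2), Y ~ Binomial(17, 1/2).
Each tail has probability (1 + 17 + 136 + 680 + 2380)/131072; doubling gives α = 6428/131072 = 1607/32768.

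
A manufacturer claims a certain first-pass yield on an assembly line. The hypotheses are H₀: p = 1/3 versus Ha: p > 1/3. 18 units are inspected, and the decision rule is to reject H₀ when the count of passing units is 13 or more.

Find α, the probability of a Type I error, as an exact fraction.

α = P(reject H₀ | H₀ true) = P(Y ≥ 13 | p = 1/3), with Y ~ Binomial(18, 1/3).
Adding the binomial terms for j = 13 through 18 with p = 1/3 yields 330313/387420489.

330313/387420489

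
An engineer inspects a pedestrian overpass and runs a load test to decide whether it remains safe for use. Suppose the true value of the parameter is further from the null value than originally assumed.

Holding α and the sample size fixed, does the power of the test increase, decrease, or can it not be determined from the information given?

A bigger departure from H₀ is easier for the test to detect, so it fails to reject less often.
Since power = 1 − β and β decreases, power increases.

It increases.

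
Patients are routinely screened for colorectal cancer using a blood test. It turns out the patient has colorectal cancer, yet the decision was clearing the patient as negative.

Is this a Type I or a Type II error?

The null hypothesis here is that the patient does not have colorectal cancer.
'Clearing the patient as negative' corresponds to failing to reject H₀.
H₀ was not rejected but H₀ is false — a Type II error (false negative).

Type II error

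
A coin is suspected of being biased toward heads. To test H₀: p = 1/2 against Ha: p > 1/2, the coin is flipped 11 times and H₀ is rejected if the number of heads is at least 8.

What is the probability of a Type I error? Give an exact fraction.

29/256

α = P(reject H₀ | H₀ true) = P(Y ≥ 8 | p = 1/2), with Y ~ Binomial(11, 1/2).
That's C(11,8) + C(11,9) + C(11,10) + C(11,11) over 2^11, i.e. (165 + 55 + 11 + 1)/2048 = 232/2048 = 29/256.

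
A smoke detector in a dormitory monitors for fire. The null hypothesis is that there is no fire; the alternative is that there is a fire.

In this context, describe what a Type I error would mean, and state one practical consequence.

A Type I error is rejecting H₀ when H₀ is true.
Here that means sounding the alarm and evacuating the building when actually there is no fire.

A Type I error would mean concluding that there is a fire when in fact there is no fire. Consequence: the building is evacuated for a false alarm, disrupting work.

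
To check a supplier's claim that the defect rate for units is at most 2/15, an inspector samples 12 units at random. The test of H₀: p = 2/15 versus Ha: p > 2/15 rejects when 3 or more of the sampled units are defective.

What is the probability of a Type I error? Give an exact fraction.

Under H₀, S ~ Binomial(12, 2/15); the Type I error rate is P(S ≥ 3).
Via the complement, α = 1 − Σ_{j=0}^{2} C(12,j)(2/15)^j(13/15)^{12-j} = 5408352292624/25949267578125.

5408352292624/25949267578125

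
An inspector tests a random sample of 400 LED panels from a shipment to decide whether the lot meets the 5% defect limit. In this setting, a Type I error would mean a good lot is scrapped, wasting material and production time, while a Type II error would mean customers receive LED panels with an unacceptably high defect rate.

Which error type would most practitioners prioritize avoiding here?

Type II error

The Type II consequence (customers receive LED panels with an unacceptably high defect rate) is more severe than the Type I consequence (a good lot is scrapped, wasting material and production time).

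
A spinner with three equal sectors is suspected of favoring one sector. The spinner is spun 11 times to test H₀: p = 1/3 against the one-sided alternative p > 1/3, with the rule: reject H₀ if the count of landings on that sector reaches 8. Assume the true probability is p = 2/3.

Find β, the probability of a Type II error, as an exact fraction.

31145/59049

Under the alternative p = 2/3, Y ~ Binomial(11, 2/3); β is the probability the test does not reject, P(Y < 8).
Adding the binomial probabilities P(Y=0)+…+P(Y=7) at p = 2/3 gives 31145/59049.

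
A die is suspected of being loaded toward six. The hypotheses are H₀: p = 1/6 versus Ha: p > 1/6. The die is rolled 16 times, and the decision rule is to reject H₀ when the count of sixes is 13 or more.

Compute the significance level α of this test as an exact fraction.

α = P(reject H₀ | H₀ true) = P(S ≥ 13 | p = 1/6), with S ~ Binomial(16, 1/6).
Summing C(16,j)(1/6)^j(5/6)^{16−j} for j = 13,…,16 gives 73081/2821109907456.

73081/2821109907456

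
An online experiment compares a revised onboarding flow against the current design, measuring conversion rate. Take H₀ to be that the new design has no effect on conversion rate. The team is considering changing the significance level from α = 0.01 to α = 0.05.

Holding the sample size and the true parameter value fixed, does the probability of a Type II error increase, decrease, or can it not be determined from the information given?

It decreases.

With a larger α the critical value moves toward the center, so more of the Ha sampling distribution lies in the rejection region.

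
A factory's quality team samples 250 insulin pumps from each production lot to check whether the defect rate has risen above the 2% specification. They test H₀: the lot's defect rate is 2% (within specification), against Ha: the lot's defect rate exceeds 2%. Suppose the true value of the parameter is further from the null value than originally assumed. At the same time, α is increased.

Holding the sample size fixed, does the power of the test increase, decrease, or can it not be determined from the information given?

A larger true effect moves the Ha sampling distribution further from the H₀ critical value, making rejection more likely when Ha is true. With a larger α the critical value moves toward the center, so more of the Ha sampling distribution lies in the rejection region. Both changes push β in the same direction.
Since power = 1 − β and β decreases, power increases.

It increases.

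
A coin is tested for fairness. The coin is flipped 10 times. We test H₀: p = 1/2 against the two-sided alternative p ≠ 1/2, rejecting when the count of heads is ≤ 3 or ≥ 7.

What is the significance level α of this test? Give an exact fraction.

11/32

Under H₀, S ~ Binomial(10, 1/2); α is the probability of landing in either tail, P(S ≤ 3) + P(S ≥ 7).
Each tail has probability (1 + 10 + 45 + 120)/1024; doubling gives α = 352/1024 = 11/32.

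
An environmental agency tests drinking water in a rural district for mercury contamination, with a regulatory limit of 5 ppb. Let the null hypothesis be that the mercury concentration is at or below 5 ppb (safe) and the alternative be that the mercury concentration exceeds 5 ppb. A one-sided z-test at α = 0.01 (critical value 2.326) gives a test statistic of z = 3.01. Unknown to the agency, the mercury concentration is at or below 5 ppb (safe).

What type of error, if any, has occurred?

Type I error

Since z = 3.01 > z* = 2.326, H₀ is rejected.
H₀ is true (actually the mercury concentration is at or below 5 ppb (safe)).
Rejecting a true H₀ is a Type I error.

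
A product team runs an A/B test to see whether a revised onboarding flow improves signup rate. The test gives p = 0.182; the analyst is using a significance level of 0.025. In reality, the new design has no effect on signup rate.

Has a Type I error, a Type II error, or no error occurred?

The conventional null hypothesis is that the new design has no effect on signup rate.
Since p = 0.182 ≥ α = 0.025, H₀ is not rejected.
H₀ is true (actually the new design has no effect on signup rate).
The decision matches the true state — no error.

Neither — the decision is correct.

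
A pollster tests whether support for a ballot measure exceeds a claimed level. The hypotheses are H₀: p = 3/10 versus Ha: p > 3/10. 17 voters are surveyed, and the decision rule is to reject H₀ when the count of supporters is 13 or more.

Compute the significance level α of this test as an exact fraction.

1032701997051/10000000000000000

α = P(reject H₀ | H₀ true) = P(K ≥ 13 | p = 3/10), with K ~ Binomial(17, 3/10).
P(K ≥ 13) = Σ_{j=13}^{17} C(17,j)·(3/10)^j·(7/10)^{17-j} = 1032701997051/10000000000000000.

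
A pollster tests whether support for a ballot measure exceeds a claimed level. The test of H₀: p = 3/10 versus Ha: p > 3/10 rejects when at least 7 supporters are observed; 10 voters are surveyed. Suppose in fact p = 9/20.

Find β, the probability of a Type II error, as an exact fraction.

β = P(fail to reject H₀ | Ha true) = P(K ≤ 6 | p = 9/20), K ~ Binomial(10, 9/20).
Equivalently, β = 1 − P(K ≥ 7) = 2298892939321/2560000000000.

2298892939321/2560000000000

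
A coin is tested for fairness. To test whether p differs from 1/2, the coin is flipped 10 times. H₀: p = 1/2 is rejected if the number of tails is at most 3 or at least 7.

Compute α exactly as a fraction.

The significance level is the null-hypothesis probability of the rejection region {≤3} ∪ {≥7}.
By symmetry, α = 2·P(S ≤ 3) = 2·(1 + 10 + 45 + 120)/1024 = 352/1024 = 11/32.

11/32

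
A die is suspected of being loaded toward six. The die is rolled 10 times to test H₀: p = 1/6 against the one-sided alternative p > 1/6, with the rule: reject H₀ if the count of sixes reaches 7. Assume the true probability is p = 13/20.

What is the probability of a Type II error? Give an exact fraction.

A Type II error is failing to reject when Ha holds: with p = 13/20, β = P(Y ≤ 6).
Equivalently, β = 1 − P(Y ≥ 7) = 1244602838129/2560000000000.

1244602838129/2560000000000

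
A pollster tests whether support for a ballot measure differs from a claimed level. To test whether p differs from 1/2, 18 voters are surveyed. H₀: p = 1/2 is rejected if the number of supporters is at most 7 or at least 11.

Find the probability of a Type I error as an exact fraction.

15751/32768

α = P(X ≤ 7 or X ≥ 11 | p = 1/2), X ~ Binomial(18, 1/2).
Each tail has probability (1 + 18 + 153 + 816 + 3060 + 8568 + 18564 + 31824)/262144; doubling gives α = 126008/262144 = 15751/32768.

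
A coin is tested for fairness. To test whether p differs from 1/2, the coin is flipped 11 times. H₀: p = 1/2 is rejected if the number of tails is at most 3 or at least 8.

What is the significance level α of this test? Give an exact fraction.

29/128

The significance level is the null-hypothesis probability of the rejection region {≤3} ∪ {≥8}.
Each tail has probability (1 + 11 + 55 + 165)/2048; doubling gives α = 464/2048 = 29/128.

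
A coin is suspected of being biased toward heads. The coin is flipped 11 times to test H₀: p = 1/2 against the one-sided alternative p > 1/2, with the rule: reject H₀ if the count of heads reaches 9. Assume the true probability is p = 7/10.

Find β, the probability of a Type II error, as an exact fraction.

β = P(fail to reject H₀ | Ha true) = P(K ≤ 8 | p = 7/10), K ~ Binomial(11, 7/10).
Equivalently, β = 1 − P(K ≥ 9) = 2749038183/4000000000.

2749038183/4000000000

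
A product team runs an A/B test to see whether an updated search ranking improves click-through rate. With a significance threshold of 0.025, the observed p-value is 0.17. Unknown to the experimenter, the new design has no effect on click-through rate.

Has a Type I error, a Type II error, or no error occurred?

No error — this is a correct decision.

The conventional null hypothesis is that the new design has no effect on click-through rate.
Since p = 0.17 ≥ α = 0.025, H₀ is not rejected.
H₀ is true (actually the new design has no effect on click-through rate).
The decision matches the true state — no error.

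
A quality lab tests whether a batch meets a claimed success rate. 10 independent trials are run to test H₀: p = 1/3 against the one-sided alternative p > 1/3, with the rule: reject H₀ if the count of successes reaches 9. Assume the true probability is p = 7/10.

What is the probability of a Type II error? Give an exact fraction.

Under the alternative p = 7/10, Y ~ Binomial(10, 7/10); β is the probability the test does not reject, P(Y < 9).
Adding the binomial probabilities P(Y=0)+…+P(Y=8) at p = 7/10 gives 8506916541/10000000000.

8506916541/10000000000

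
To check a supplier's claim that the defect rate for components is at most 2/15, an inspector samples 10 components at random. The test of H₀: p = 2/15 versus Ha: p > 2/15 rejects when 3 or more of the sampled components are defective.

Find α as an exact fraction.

26623460512/192216796875

α = P(reject H₀ | H₀ true) = P(X ≥ 3 | p = 2/15), X ~ Binomial(10, 2/15).
Computing the lower-tail complement: 1 − 165593336363/192216796875 = 26623460512/192216796875.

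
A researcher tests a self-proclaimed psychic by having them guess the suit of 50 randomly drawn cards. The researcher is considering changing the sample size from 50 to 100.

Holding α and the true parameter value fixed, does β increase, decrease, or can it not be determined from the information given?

It decreases.

A larger sample reduces the standard error, pulling the sampling distribution under Ha further from the non-rejection region.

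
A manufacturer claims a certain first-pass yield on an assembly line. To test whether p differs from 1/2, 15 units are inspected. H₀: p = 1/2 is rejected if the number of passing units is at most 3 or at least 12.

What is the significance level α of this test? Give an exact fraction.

α = P(S ≤ 3 or S ≥ 12 | p = 1/2), S ~ Binomial(15, 1/2).
Each tail has probability (1 + 15 + 105 + 455)/32768; doubling gives α = 1152/32768 = 9/256.

9/256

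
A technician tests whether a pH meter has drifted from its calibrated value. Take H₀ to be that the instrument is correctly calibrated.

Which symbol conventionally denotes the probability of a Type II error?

P(Type II error) = P(fail to reject H₀ | H₀ false) = β.

β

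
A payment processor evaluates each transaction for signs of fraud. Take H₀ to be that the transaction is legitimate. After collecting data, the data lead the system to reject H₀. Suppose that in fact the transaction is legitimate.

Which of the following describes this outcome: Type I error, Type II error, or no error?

Type I error

H₀ was rejected, but H₀ is actually true.
Rejecting a true null hypothesis is a Type I error (false positive).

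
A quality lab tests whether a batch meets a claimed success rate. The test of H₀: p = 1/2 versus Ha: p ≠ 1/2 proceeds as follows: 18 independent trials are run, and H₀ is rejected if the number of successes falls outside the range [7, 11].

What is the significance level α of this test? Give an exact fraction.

7795/32768

Under H₀, K ~ Binomial(18, 1/2); α is the probability of landing in either tail, P(K ≤ 6) + P(K ≥ 12).
The two tails are symmetric, so α = 2·(1 + 18 + 153 + 816 + 3060 + 8568 + 18564)/2^18 = 62360/262144 = 7795/32768.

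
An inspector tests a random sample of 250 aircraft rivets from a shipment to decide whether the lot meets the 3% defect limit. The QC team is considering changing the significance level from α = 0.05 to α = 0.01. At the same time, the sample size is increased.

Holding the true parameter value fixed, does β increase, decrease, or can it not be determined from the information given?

The first change alone would make β increase; the second alone would make β decrease. Which effect dominates depends on the magnitudes, which are not given.

Cannot be determined from the information given.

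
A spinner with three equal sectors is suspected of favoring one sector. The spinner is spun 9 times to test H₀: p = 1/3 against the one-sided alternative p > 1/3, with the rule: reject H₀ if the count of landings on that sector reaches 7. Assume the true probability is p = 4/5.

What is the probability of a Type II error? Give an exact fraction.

511333/1953125

β = P(fail to reject H₀ | Ha true) = P(S ≤ 6 | p = 4/5), S ~ Binomial(9, 4/5).
Summing C(9,j)·(4/5)^j·(1/5)^{9-j} for j = 0..6 gives 511333/1953125.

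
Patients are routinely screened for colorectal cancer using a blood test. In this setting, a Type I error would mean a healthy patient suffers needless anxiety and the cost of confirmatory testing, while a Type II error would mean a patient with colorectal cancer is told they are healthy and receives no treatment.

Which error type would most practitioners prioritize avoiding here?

Type II error

The Type II consequence (a patient with colorectal cancer is told they are healthy and receives no treatment) is more severe than the Type I consequence (a healthy patient suffers needless anxiety and the cost of confirmatory testing).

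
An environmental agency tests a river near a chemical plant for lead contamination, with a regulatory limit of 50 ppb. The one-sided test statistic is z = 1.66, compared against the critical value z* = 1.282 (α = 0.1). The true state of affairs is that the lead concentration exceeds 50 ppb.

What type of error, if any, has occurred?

The conventional null hypothesis is that the lead concentration is at or below 50 ppb (safe).
Since z = 1.66 > z* = 1.282, H₀ is rejected.
H₀ is false (actually the lead concentration exceeds 50 ppb).
The decision matches the true state — no error.

Neither — the decision is correct.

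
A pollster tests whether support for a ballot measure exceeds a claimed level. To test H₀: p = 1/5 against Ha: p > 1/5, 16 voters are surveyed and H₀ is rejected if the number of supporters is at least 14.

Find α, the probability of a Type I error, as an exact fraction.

The Type I error probability is α = P(Y ≥ 14) computed under H₀, where Y ~ Binomial(16, 1/5).
Summing C(16,j)(1/5)^j(4/5)^{16−j} for j = 14,…,16 gives 397/30517578125.

397/30517578125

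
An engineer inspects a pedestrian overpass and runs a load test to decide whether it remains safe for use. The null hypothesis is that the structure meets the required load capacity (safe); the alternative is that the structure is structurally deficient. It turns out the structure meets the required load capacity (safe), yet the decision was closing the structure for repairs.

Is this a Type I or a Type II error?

Type I error

'Closing the structure for repairs' corresponds to rejecting H₀.
H₀ was rejected but H₀ is true — a Type I error (false positive).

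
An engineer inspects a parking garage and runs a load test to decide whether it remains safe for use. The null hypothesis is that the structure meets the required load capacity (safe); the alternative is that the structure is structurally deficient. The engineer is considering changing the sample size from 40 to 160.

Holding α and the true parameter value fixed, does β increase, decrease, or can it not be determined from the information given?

It decreases.

Increasing n separates the H₀ and Ha sampling distributions, so under Ha fewer outcomes land in the acceptance region.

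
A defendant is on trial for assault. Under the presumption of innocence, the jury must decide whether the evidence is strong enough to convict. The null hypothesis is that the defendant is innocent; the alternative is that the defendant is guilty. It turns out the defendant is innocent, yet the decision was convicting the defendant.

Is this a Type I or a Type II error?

'Convicting the defendant' corresponds to rejecting H₀.
H₀ was rejected but H₀ is true — a Type I error (false positive).

Type I error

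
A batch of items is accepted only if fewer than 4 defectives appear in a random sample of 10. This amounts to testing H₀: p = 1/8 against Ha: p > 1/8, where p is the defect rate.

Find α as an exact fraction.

α = P(reject H₀ | H₀ true) = P(X ≥ 4 | p = 1/8), X ~ Binomial(10, 1/8).
Computing the lower-tail complement: 1 − 261063131/268435456 = 7372325/268435456.

7372325/268435456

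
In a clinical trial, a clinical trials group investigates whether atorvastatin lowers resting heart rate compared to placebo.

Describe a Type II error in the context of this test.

A Type II error would mean concluding that the drug has no effect on resting heart rate (or at least failing to establish that the drug lowers resting heart rate) when in fact the drug lowers resting heart rate.

With the conventional null hypothesis that the drug has no effect on resting heart rate:
A Type II error is failing to reject H₀ when H₀ is false.
Here that means concluding there is insufficient evidence that the drug works when actually the drug lowers resting heart rate.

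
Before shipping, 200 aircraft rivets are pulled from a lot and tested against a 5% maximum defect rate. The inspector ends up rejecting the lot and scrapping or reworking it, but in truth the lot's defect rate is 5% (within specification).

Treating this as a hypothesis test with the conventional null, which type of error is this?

Type I error

The null hypothesis here is that the lot's defect rate is 5% (within specification).
'Rejecting the lot and scrapping or reworking it' corresponds to rejecting H₀.
H₀ was rejected but H₀ is true — a Type I error (false positive).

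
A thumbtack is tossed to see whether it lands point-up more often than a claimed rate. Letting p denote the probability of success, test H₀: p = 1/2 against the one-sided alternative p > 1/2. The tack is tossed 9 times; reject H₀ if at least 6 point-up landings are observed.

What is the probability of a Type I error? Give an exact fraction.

Under H₀, K ~ Binomial(9, 1/2), and α = P(K ≥ 6).
P(K ≥ 6) = [C(9,6) + C(9,7) + C(9,8) + C(9,9)] / 2^9 = (84 + 36 + 9 + 1) / 512 = 130/512 = 65/256.

65/256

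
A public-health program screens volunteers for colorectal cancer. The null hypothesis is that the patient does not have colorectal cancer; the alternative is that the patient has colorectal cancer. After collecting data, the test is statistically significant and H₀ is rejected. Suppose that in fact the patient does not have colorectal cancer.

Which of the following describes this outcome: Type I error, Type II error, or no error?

H₀ was rejected, but H₀ is actually true.
Rejecting a true null hypothesis is a Type I error (false positive).

Type I error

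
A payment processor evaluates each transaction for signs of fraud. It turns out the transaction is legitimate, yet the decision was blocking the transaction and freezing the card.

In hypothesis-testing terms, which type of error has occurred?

The null hypothesis here is that the transaction is legitimate.
'Blocking the transaction and freezing the card' corresponds to rejecting H₀.
H₀ was rejected but H₀ is true — a Type I error (false positive).

Type I error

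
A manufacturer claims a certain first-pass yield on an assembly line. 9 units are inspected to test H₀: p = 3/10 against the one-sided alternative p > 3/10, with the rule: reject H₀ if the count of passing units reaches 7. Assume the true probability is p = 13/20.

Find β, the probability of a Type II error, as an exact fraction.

β = P(fail to reject H₀ | Ha true) = P(Y ≤ 6 | p = 13/20), Y ~ Binomial(9, 13/20).
Equivalently, β = 1 − P(Y ≥ 7) = 5301813769/8000000000.

5301813769/8000000000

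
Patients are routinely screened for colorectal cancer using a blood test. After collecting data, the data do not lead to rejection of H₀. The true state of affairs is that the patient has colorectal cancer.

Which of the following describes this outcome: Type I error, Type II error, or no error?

The conventional null hypothesis here is that the patient does not have colorectal cancer.
H₀ was not rejected, but H₀ is actually false.
Failing to reject a false null hypothesis is a Type II error (false negative).

Type II error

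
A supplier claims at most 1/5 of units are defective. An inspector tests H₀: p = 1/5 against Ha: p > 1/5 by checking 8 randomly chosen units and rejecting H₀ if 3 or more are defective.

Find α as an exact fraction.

Under H₀, S ~ Binomial(8, 1/5); the Type I error rate is P(S ≥ 3).
Via the complement, α = 1 − Σ_{j=0}^{2} C(8,j)(1/5)^j(4/5)^{8-j} = 79329/390625.

79329/390625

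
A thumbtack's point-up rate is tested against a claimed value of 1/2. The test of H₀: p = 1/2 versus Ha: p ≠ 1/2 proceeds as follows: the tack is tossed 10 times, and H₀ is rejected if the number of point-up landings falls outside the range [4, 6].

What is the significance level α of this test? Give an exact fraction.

Under H₀, Y ~ Binomial(10, 1/2); α is the probability of landing in either tail, P(Y ≤ 3) + P(Y ≥ 7).
The two tails are symmetric, so α = 2·(1 + 10 + 45 + 120)/2^10 = 352/1024 = 11/32.

11/32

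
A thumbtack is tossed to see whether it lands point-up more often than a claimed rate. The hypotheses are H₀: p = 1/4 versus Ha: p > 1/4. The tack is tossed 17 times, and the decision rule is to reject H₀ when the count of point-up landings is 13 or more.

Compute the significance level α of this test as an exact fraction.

α = P(reject H₀ | H₀ true) = P(K ≥ 13 | p = 1/4), with K ~ Binomial(17, 1/4).
P(K ≥ 13) = Σ_{j=13}^{17} C(17,j)·(1/4)^j·(3/4)^{17-j} = 3319/268435456.

3319/268435456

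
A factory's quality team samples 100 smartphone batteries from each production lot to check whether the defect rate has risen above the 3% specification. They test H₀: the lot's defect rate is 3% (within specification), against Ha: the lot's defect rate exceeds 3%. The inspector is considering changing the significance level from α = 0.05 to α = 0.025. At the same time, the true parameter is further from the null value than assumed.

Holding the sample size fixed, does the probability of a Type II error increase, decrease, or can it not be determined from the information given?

Cannot be determined from the information given.

The first change alone would make β increase; the second alone would make β decrease. Which effect dominates depends on the magnitudes, which are not given.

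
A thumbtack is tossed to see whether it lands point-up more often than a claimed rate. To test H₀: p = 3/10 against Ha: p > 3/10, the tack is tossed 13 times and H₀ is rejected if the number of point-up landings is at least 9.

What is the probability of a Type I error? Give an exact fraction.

8061940287/2000000000000

Under H₀, X ~ Binomial(13, 3/10), and α = P(X ≥ 9).
Adding the binomial terms for j = 9 through 13 with p = 3/10 yields 8061940287/2000000000000.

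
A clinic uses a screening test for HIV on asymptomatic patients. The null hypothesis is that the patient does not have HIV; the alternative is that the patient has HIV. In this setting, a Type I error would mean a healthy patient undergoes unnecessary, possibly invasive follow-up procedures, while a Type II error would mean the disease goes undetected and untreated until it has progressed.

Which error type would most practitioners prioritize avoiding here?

The Type II consequence (the disease goes undetected and untreated until it has progressed) is more severe than the Type I consequence (a healthy patient undergoes unnecessary, possibly invasive follow-up procedures).

Type II error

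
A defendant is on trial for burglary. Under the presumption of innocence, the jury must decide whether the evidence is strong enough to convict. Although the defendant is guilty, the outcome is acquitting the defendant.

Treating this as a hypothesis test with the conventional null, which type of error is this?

The null hypothesis here is that the defendant is innocent.
'Acquitting the defendant' corresponds to failing to reject H₀.
H₀ was not rejected but H₀ is false — a Type II error (false negative).

Type II error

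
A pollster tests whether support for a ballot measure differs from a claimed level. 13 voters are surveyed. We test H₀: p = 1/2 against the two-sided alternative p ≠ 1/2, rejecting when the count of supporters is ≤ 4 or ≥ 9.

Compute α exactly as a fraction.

The significance level is the null-hypothesis probability of the rejection region {≤4} ∪ {≥9}.
The two tails are symmetric, so α = 2·(1 + 13 + 78 + 286 + 715)/2^13 = 2186/8192 = 1093/4096.

1093/4096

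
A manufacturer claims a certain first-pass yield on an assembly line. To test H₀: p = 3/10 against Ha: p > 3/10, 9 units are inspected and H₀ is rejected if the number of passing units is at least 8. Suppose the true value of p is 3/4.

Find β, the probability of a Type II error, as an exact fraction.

45853/65536

A Type II error is failing to reject when Ha holds: with p = 3/4, β = P(X ≤ 7).
Adding the binomial probabilities P(X=0)+…+P(X=7) at p = 3/4 gives 45853/65536.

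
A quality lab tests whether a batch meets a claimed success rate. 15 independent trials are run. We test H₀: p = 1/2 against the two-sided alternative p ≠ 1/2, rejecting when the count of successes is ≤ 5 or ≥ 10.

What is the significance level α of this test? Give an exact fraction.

309/1024

α = P(X ≤ 5 or X ≥ 10 | p = 1/2), X ~ Binomial(15, 1/2).
Each tail has probability (1 + 15 + 105 + 455 + 1365 + 3003)/32768; doubling gives α = 9888/32768 = 309/1024.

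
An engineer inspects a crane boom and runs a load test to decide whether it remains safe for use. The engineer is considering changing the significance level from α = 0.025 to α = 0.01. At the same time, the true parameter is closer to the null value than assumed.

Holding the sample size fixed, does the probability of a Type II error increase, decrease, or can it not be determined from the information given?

It increases.

Tightening α shrinks the rejection region. When Ha holds, fewer sample outcomes clear the stricter threshold, so more fall in the acceptance region. A smaller departure from H₀ means the test statistic under Ha is distributed closer to where it would be under H₀; rejection becomes less likely. Both changes push β in the same direction.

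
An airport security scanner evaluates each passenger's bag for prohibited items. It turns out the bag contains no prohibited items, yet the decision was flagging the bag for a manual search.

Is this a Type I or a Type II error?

Type I error

The null hypothesis here is that the bag contains no prohibited items.
'Flagging the bag for a manual search' corresponds to rejecting H₀.
H₀ was rejected but H₀ is true — a Type I error (false positive).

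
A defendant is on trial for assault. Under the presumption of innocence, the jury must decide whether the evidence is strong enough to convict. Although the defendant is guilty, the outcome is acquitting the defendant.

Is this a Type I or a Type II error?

Type II error

The null hypothesis here is that the defendant is innocent.
'Acquitting the defendant' corresponds to failing to reject H₀.
H₀ was not rejected but H₀ is false — a Type II error (false negative).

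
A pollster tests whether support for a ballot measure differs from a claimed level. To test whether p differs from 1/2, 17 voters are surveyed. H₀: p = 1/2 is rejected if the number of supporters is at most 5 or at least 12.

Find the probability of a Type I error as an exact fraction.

α = P(Y ≤ 5 or Y ≥ 12 | p = 1/2), Y ~ Binomial(17, 1/2).
By symmetry, α = 2·P(Y ≤ 5) = 2·(1 + 17 + 136 + 680 + 2380 + 6188)/131072 = 18804/131072 = 4701/32768.

4701/32768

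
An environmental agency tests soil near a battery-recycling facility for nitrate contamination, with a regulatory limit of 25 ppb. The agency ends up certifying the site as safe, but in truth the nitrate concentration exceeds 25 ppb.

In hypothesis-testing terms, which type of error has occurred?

The null hypothesis here is that the nitrate concentration is at or below 25 ppb (safe).
'Certifying the site as safe' corresponds to failing to reject H₀.
H₀ was not rejected but H₀ is false — a Type II error (false negative).

Type II error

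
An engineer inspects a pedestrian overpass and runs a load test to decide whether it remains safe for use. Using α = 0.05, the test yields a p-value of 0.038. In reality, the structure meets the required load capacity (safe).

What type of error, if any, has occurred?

Type I error

The conventional null hypothesis is that the structure meets the required load capacity (safe).
Since p = 0.038 < α = 0.05, H₀ is rejected.
H₀ is true (actually the structure meets the required load capacity (safe)).
Rejecting a true H₀ is a Type I error.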